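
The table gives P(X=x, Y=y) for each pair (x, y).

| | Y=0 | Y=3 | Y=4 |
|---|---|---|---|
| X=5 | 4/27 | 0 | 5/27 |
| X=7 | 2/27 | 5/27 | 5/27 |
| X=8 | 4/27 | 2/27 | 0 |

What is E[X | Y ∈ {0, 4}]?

63/10

P(Y ∈ {0, 4}) = 20/27.
Σ X·P over the event = 5·(4/27) + 5·(5/27) + 7·(2/27) + 7·(5/27) + 8·(4/27) = 14/3.
E[X | Y ∈ {0, 4}] = (14/3) / (20/27) = 63/10.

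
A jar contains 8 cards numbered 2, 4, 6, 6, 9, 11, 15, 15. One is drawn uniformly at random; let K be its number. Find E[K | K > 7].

P(K > 7) = 1/2.
Σ over the event: 9·1/8 + 11·1/8 + 15·1/4 = 25/4.
E[K | K > 7] = (25/4) / (1/2) = 25/2.

25/2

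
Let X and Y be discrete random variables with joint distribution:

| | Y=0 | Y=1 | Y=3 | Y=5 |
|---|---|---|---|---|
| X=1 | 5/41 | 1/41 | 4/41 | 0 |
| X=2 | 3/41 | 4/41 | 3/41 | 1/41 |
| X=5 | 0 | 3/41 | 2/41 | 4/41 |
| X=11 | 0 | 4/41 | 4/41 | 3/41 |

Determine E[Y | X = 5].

29/9

P(X = 5) = 9/41.
Σ Y·P over the event = 1·(3/41) + 3·(2/41) + 5·(4/41) = 29/41.
E[Y | X = 5] = (29/41) / (9/41) = 29/9.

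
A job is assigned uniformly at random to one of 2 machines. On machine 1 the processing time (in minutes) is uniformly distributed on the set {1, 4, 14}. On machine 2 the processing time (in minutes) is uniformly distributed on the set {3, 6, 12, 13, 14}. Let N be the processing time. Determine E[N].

E[N | machine 1] = (1+4+14)/3 = 19/3.
E[N | machine 2] = (3+6+12+13+14)/5 = 48/5.
E[N] = (1/2)·(19/3) + (1/2)·(48/5) = 239/30.

239/30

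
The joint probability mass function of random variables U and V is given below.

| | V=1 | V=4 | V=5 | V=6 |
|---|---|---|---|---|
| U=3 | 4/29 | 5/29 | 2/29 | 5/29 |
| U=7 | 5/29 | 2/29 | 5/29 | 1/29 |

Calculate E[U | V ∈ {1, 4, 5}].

P(V ∈ {1, 4, 5}) = 23/29.
Σ U·P over the event = 3·(4/29) + 3·(5/29) + 3·(2/29) + 7·(5/29) + 7·(2/29) + 7·(5/29) = 117/29.
E[U | V ∈ {1, 4, 5}] = (117/29) / (23/29) = 117/23.

117/23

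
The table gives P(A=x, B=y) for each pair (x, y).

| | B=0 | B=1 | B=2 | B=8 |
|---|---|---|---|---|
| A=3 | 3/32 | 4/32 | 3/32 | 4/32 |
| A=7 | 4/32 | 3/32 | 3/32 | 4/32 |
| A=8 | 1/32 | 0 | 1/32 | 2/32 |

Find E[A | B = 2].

38/7

P(B = 2) = 7/32.
Σ A·P over the event = 3·(3/32) + 7·(3/32) + 8·(1/32) = 19/16.
E[A | B = 2] = (19/16) / (7/32) = 38/7.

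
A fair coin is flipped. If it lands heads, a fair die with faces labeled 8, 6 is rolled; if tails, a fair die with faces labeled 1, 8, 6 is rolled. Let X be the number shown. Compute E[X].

6

E[X | heads] = (8+6)/2 = 7.
E[X | tails] = (1+8+6)/3 = 5.
By the law of total expectation,
E[X] = (1/2)·(7) + (1/2)·(5) = 6.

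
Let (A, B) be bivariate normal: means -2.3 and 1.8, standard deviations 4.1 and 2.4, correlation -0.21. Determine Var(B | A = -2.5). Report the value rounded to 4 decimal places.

For a bivariate normal, Var(B | A=x) = σ_B²(1 − ρ²).
Var(B | A=-2.5) = (2.4)²·(1 − (-0.21)²) = 5.76·0.9559 = 5.5060.

5.5060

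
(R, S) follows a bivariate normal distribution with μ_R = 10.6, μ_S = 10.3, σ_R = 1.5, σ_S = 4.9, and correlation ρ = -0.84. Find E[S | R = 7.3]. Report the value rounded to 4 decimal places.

19.3552

E[S | R=x] = μ_S + ρ(σ_S/σ_R)(x − μ_R) for jointly normal variables.
E[S | R=7.3] = 10.3 + (-0.84)·(4.9/1.5)·(7.3 − (10.6)) = 10.3 + (-2.744)·(-3.3) = 19.3552.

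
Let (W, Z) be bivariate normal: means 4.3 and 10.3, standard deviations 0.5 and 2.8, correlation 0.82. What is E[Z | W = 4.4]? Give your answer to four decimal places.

10.7592

The regression of Z on W has slope ρ·σ_Z/σ_W and passes through (μ_W, μ_Z).
E[Z | W=4.4] = 10.3 + (0.82)·(2.8/0.5)·(4.4 − (4.3)) = 10.3 + (4.592)·(0.1) = 10.7592.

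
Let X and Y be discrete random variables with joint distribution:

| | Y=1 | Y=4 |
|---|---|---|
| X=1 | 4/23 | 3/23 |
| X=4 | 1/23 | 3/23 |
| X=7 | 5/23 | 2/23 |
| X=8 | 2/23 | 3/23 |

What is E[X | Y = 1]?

59/12

P(Y = 1) = 12/23.
Σ X·P over the event = 1·(4/23) + 4·(1/23) + 7·(5/23) + 8·(2/23) = 59/23.
E[X | Y = 1] = (59/23) / (12/23) = 59/12.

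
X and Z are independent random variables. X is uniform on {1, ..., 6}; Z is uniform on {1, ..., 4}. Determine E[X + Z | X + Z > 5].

52/7

P(X + Z > 5) = 7/12.
Summing (X+Z)·P(x,y) over outcomes with X + Z > 5 gives 13/3.
E[X + Z | X + Z > 5] = (13/3) / (7/12) = 52/7.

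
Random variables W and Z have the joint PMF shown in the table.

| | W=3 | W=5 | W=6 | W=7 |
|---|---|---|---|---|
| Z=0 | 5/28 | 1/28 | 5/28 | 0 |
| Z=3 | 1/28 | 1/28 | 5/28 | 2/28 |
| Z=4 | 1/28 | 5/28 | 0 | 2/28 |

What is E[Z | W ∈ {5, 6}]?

P(W ∈ {5, 6}) = 17/28.
Σ Z·P over the event = 0·(1/28) + 3·(1/28) + 4·(5/28) + 0·(5/28) + 3·(5/28) = 19/14.
E[Z | W ∈ {5, 6}] = (19/14) / (17/28) = 38/17.

38/17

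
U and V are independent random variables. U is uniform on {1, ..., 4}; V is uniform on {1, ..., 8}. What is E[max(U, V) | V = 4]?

P(V = 4) = 1/8.
Summing max(U,V)·P(x,y) over outcomes with V = 4 gives 1/2.
E[max(U, V) | V = 4] = (1/2) / (1/8) = 4.

4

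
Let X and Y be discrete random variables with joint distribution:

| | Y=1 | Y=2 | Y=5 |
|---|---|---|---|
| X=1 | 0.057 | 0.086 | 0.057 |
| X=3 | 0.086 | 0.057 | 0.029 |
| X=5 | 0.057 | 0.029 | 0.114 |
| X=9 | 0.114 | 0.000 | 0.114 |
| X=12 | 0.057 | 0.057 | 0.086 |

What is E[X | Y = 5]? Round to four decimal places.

P(Y = 5) = 0.400.
Σ X·P over the event = 1·(0.057) + 3·(0.029) + 5·(0.114) + 9·(0.114) + 12·(0.086) = 2.772.
E[X | Y = 5] = (2.772) / (0.400) = 6.9300.

6.9300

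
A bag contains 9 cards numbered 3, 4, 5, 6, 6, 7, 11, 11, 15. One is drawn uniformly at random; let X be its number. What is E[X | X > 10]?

37/3

P(X > 10) = 1/3.
Σ over the event: 11·2/9 + 15·1/9 = 37/9.
E[X | X > 10] = (37/9) / (1/3) = 37/3.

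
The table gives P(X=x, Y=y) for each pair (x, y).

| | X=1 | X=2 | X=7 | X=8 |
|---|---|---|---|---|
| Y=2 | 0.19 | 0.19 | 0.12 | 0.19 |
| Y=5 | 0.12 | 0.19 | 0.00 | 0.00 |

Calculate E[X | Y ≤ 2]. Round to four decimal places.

P(Y ≤ 2) = 0.69.
Σ X·P over the event = 1·(0.19) + 2·(0.19) + 7·(0.12) + 8·(0.19) = 2.93.
E[X | Y ≤ 2] = (2.93) / (0.69) = 4.2464.

4.2464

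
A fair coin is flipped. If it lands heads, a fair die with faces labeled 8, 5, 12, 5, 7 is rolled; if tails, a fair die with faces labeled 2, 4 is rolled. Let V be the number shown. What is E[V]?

26/5

E[V | heads] = (8+5+12+5+7)/5 = 37/5.
E[V | tails] = (2+4)/2 = 3.
By the law of total expectation,
E[V] = (1/2)·(37/5) + (1/2)·(3) = 26/5.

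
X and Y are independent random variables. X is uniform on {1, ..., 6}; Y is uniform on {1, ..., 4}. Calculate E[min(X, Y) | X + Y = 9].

Outcomes with X + Y = 9: (5,4), (6,3), each with probability 1/24.
E[min(X, Y) | X + Y = 9] = (4 + 3) / 2 = 7/2.

7/2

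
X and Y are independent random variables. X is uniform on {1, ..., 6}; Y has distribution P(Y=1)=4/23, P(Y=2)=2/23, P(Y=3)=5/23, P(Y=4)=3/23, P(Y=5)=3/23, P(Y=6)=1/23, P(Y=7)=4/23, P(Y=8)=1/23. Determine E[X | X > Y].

P(X > Y) = 26/69.
Summing X·P(x,y) over outcomes with X > Y gives 121/69.
E[X | X > Y] = (121/69) / (26/69) = 121/26.

121/26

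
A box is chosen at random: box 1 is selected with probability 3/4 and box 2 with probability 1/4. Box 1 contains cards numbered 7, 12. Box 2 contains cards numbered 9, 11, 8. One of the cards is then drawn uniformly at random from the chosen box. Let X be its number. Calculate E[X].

227/24

E[X | box 1] = (7+12)/2 = 19/2.
E[X | box 2] = (9+11+8)/3 = 28/3.
E[X] = (3/4)·(19/2) + (1/4)·(28/3) = 227/24.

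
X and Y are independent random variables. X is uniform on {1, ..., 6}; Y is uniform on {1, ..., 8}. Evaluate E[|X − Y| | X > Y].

7/3

P(X > Y) = 5/16.
Summing |X−Y|·P(x,y) over outcomes with X > Y gives 35/48.
E[|X − Y| | X > Y] = (35/48) / (5/16) = 7/3.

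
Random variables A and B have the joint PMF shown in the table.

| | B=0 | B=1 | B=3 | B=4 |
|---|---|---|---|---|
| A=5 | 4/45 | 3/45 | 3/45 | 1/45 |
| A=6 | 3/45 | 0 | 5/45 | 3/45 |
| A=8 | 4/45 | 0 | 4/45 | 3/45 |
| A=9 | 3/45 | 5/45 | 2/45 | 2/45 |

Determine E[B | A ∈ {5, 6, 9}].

P(A ∈ {5, 6, 9}) = 34/45.
Summing B·P(A=x,B=y) over the conditioning event gives 62/45.
E[B | A ∈ {5, 6, 9}] = (62/45) / (34/45) = 31/17.

31/17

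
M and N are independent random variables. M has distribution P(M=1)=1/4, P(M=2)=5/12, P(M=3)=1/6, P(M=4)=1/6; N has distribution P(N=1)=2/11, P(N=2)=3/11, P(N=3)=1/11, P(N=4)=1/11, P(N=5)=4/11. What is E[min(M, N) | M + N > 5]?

156/67

P(M + N > 5) = 67/132.
Summing min(M,N)·P(x,y) over outcomes with M + N > 5 gives 13/11.
E[min(M, N) | M + N > 5] = (13/11) / (67/132) = 156/67.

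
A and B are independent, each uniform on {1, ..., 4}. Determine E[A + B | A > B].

5

Outcomes with A > B: (2,1), (3,1), (3,2), (4,1), (4,2), (4,3), each with probability 1/16.
E[A + B | A > B] = (3 + 4 + 5 + 5 + 6 + 7) / 6 = 5.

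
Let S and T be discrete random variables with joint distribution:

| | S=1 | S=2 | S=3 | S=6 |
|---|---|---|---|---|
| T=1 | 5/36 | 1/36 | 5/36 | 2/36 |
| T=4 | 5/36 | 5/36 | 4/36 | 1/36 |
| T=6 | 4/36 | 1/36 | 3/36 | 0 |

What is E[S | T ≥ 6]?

P(T ≥ 6) = 2/9.
Σ S·P over the event = 1·(4/36) + 2·(1/36) + 3·(3/36) = 5/12.
E[S | T ≥ 6] = (5/12) / (2/9) = 15/8.

15/8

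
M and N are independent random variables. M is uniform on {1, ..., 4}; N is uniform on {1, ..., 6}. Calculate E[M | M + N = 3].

3/2

Outcomes with M + N = 3: (1,2), (2,1), each with probability 1/24.
E[M | M + N = 3] = (1 + 2) / 2 = 3/2.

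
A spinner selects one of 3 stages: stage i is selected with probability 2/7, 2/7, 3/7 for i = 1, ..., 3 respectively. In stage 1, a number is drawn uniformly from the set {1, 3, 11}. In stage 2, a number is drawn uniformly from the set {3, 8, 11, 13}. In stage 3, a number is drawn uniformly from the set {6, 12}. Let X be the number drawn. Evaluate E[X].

109/14

E[X | stage 1] = (1+3+11)/3 = 5.
E[X | stage 2] = (3+8+11+13)/4 = 35/4.
E[X | stage 3] = (6+12)/2 = 9.
By the law of total expectation,
E[X] = (2/7)·(5) + (2/7)·(35/4) + (3/7)·(9) = 109/14.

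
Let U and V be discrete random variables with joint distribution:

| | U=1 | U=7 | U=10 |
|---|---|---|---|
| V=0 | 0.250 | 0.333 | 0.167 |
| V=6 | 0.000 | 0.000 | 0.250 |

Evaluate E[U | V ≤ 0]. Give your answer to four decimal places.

P(V ≤ 0) = 0.750.
Σ U·P over the event = 1·(0.250) + 7·(0.333) + 10·(0.167) = 4.251.
E[U | V ≤ 0] = (4.251) / (0.750) = 5.6680.

5.6680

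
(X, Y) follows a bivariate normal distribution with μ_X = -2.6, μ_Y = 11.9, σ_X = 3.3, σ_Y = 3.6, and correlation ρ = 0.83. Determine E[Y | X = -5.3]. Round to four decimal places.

The regression of Y on X has slope ρ·σ_Y/σ_X and passes through (μ_X, μ_Y).
E[Y | X=-5.3] = 11.9 + (0.83)·(3.6/3.3)·(-5.3 − (-2.6)) = 11.9 + (0.90545)·(-2.7) = 9.4553.

9.4553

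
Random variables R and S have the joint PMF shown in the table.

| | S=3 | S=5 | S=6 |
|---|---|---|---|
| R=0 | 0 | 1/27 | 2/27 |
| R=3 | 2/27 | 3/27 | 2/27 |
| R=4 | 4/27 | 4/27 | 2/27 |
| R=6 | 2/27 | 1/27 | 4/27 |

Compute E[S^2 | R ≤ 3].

P(R ≤ 3) = 10/27.
Σ S^2·P over the event = 25·(1/27) + 36·(2/27) + 9·(2/27) + 25·(3/27) + 36·(2/27) = 262/27.
E[S^2 | R ≤ 3] = (262/27) / (10/27) = 131/5.

131/5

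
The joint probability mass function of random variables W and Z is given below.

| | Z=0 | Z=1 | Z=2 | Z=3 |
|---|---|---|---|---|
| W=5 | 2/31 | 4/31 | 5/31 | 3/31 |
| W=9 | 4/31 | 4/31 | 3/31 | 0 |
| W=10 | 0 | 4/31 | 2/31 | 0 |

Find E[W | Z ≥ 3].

P(Z ≥ 3) = 3/31.
Σ W·P over the event = 5·(3/31) = 15/31.
E[W | Z ≥ 3] = (15/31) / (3/31) = 5.

5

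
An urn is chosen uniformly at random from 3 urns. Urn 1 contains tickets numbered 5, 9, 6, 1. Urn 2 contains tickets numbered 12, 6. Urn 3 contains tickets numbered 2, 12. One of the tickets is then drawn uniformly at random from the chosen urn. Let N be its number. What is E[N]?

E[N | urn 1] = (5+9+6+1)/4 = 21/4.
E[N | urn 2] = (12+6)/2 = 9.
E[N | urn 3] = (2+12)/2 = 7.
E[N] = (1/3)·(21/4) + (1/3)·(9) + (1/3)·(7) = 85/12.

85/12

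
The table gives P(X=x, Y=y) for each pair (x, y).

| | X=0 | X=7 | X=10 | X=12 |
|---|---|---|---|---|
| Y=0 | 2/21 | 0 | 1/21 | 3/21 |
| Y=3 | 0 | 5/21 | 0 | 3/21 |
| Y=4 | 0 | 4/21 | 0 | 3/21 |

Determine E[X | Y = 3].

P(Y = 3) = 8/21.
Σ X·P over the event = 7·(5/21) + 12·(3/21) = 71/21.
E[X | Y = 3] = (71/21) / (8/21) = 71/8.

71/8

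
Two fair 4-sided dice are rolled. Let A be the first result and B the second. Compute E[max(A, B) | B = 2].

11/4

P(B = 2) = 1/4.
Summing max(A,B)·P(x,y) over outcomes with B = 2 gives 11/16.
E[max(A, B) | B = 2] = (11/16) / (1/4) = 11/4.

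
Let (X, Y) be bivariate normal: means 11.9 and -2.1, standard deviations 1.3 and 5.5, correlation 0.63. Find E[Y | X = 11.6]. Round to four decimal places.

-2.8996

E[Y | X=x] = μ_Y + ρ(σ_Y/σ_X)(x − μ_X) for jointly normal variables.
E[Y | X=11.6] = -2.1 + (0.63)·(5.5/1.3)·(11.6 − (11.9)) = -2.1 + (2.6654)·(-0.3) = -2.8996.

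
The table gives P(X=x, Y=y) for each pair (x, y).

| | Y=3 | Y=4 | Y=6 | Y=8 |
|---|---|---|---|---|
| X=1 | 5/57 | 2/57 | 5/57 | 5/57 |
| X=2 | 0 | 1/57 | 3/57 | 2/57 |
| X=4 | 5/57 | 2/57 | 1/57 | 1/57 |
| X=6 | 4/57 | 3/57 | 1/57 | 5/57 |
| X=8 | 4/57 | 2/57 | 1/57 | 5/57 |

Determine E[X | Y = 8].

P(Y = 8) = 6/19.
Σ X·P over the event = 1·(5/57) + 2·(2/57) + 4·(1/57) + 6·(5/57) + 8·(5/57) = 83/57.
E[X | Y = 8] = (83/57) / (6/19) = 83/18.

83/18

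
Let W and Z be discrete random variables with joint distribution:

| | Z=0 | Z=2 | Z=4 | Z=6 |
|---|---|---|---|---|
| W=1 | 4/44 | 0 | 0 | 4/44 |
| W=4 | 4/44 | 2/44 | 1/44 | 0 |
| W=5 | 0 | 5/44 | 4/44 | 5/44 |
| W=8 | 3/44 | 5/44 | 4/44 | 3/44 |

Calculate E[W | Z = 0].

P(Z = 0) = 1/4.
Summing W·P(W=x,Z=y) over the conditioning event gives 1.
E[W | Z = 0] = (1) / (1/4) = 4.

4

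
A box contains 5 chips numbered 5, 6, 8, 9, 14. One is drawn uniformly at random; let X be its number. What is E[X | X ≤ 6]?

P(X ≤ 6) = 2/5.
Σ over the event: 5·1/5 + 6·1/5 = 11/5.
E[X | X ≤ 6] = (11/5) / (2/5) = 11/2.

11/2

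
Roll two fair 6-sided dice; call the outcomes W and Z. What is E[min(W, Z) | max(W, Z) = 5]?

25/9

Outcomes with max(W, Z) = 5: (1,5), (2,5), (3,5), (4,5), (5,1), (5,2), (5,3), (5,4), (5,5), each with probability 1/36.
E[min(W, Z) | max(W, Z) = 5] = (1 + 2 + 3 + 4 + 1 + 2 + 3 + 4 + 5) / 9 = 25/9.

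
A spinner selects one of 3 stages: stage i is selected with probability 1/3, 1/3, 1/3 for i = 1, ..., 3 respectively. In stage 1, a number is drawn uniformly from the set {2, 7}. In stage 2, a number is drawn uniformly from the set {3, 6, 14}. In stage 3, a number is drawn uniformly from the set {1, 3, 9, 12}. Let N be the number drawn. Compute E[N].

E[N | stage 1] = (2+7)/2 = 9/2.
E[N | stage 2] = (3+6+14)/3 = 23/3.
E[N | stage 3] = (1+3+9+12)/4 = 25/4.
By the law of total expectation,
E[N] = (1/3)·(9/2) + (1/3)·(23/3) + (1/3)·(25/4) = 221/36.

221/36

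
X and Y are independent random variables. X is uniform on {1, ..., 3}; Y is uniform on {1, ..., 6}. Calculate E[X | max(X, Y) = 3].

12/5

P(max(X, Y) = 3) = 5/18.
Summing X·P(x,y) over outcomes with max(X, Y) = 3 gives 2/3.
E[X | max(X, Y) = 3] = (2/3) / (5/18) = 12/5.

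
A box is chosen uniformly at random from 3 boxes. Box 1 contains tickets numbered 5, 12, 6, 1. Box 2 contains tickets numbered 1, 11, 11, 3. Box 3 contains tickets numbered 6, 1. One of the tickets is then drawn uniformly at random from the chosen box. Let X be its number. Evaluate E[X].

E[X | box 1] = (5+12+6+1)/4 = 6.
E[X | box 2] = (1+11+11+3)/4 = 13/2.
E[X | box 3] = (6+1)/2 = 7/2.
By the law of total expectation,
E[X] = (1/3)·(6) + (1/3)·(13/2) + (1/3)·(7/2) = 16/3.

16/3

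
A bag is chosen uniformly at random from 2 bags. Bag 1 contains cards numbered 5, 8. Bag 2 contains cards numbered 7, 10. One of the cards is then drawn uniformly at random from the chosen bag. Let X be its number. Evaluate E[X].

E[X | bag 1] = (5+8)/2 = 13/2.
E[X | bag 2] = (7+10)/2 = 17/2.
E[X] = (1/2)·(13/2) + (1/2)·(17/2) = 15/2.

15/2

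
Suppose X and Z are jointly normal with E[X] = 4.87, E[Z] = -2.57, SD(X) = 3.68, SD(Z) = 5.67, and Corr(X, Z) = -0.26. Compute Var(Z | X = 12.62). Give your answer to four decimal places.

29.9756

For a bivariate normal, Var(Z | X=x) = σ_Z²(1 − ρ²).
Var(Z | X=12.62) = (5.67)²·(1 − (-0.26)²) = 32.1489·0.9324 = 29.9756.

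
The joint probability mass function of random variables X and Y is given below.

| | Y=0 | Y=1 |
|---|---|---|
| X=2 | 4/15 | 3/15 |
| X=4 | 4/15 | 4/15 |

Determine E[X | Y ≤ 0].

P(Y ≤ 0) = 8/15.
Summing X·P(X=x,Y=y) over the conditioning event gives 8/5.
E[X | Y ≤ 0] = (8/5) / (8/15) = 3.

3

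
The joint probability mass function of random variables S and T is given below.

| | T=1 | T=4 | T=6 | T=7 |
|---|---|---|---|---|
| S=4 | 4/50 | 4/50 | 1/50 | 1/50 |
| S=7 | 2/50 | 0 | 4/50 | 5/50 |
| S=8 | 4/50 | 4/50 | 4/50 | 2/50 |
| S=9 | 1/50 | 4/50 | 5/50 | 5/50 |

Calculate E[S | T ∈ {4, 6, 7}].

293/39

P(T ∈ {4, 6, 7}) = 39/50.
Summing S·P(S=x,T=y) over the conditioning event gives 293/50.
E[S | T ∈ {4, 6, 7}] = (293/50) / (39/50) = 293/39.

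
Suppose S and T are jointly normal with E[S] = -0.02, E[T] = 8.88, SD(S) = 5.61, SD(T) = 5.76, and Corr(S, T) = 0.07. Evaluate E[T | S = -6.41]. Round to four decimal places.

E[T | S=x] = μ_T + ρ(σ_T/σ_S)(x − μ_S) for jointly normal variables.
E[T | S=-6.41] = 8.88 + (0.07)·(5.76/5.61)·(-6.41 − (-0.02)) = 8.88 + (0.071872)·(-6.39) = 8.4207.

8.4207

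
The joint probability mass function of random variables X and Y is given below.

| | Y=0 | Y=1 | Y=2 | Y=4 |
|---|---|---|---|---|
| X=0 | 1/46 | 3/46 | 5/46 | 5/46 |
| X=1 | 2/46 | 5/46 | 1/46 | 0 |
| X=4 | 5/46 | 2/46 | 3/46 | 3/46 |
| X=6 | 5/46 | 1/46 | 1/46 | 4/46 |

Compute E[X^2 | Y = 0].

262/13

P(Y = 0) = 13/46.
Σ X^2·P over the event = 0·(1/46) + 1·(2/46) + 16·(5/46) + 36·(5/46) = 131/23.
E[X^2 | Y = 0] = (131/23) / (13/46) = 262/13.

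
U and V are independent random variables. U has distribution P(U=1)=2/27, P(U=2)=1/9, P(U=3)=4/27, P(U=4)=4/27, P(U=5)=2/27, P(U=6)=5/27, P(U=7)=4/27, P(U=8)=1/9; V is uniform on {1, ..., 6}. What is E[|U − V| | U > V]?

P(U > V) = 49/81.
Summing |U−V|·P(x,y) over outcomes with U > V gives 299/162.
E[|U − V| | U > V] = (299/162) / (49/81) = 299/98.

299/98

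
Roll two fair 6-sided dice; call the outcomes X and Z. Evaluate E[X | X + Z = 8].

P(X + Z = 8) = 5/36.
Summing X·P(x,y) over outcomes with X + Z = 8 gives 5/9.
E[X | X + Z = 8] = (5/9) / (5/36) = 4.

4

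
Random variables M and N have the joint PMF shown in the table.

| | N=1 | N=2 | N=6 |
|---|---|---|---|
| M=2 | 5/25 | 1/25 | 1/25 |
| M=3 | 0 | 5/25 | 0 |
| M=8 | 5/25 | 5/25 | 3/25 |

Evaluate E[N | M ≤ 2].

13/7

P(M ≤ 2) = 7/25.
Σ N·P over the event = 1·(5/25) + 2·(1/25) + 6·(1/25) = 13/25.
E[N | M ≤ 2] = (13/25) / (7/25) = 13/7.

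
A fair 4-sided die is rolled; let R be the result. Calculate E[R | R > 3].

4

Given R > 3, R is equally likely to be any of {4}.
E[R | R > 3] = (4) / 1 = 4.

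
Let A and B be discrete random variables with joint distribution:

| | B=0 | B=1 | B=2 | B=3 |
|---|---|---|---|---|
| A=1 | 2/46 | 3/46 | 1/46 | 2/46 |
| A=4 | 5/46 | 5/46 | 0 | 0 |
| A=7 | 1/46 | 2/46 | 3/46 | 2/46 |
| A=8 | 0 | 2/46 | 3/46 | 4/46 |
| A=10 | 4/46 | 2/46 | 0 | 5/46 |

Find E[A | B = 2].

46/7

P(B = 2) = 7/46.
Σ A·P over the event = 1·(1/46) + 7·(3/46) + 8·(3/46) = 1.
E[A | B = 2] = (1) / (7/46) = 46/7.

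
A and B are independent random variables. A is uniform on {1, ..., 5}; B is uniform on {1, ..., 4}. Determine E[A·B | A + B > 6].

Outcomes with A + B > 6: (3,4), (4,3), (4,4), (5,2), (5,3), (5,4), each with probability 1/20.
E[A·B | A + B > 6] = (12 + 12 + 16 + 10 + 15 + 20) / 6 = 85/6.

85/6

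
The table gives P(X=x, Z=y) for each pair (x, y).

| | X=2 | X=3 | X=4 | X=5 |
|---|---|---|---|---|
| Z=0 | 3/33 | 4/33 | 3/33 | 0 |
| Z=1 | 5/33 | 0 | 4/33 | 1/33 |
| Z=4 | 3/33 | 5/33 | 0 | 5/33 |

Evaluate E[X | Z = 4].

46/13

P(Z = 4) = 13/33.
Σ X·P over the event = 2·(3/33) + 3·(5/33) + 5·(5/33) = 46/33.
E[X | Z = 4] = (46/33) / (13/33) = 46/13.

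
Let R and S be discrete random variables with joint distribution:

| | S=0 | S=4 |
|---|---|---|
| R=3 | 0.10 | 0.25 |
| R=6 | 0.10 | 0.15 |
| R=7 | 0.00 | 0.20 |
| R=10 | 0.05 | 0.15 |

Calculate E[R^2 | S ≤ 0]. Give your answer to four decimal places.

P(S ≤ 0) = 0.25.
Summing R^2·P(R=x,S=y) over the conditioning event gives 9.50.
E[R^2 | S ≤ 0] = (9.50) / (0.25) = 38.0000.

38.0000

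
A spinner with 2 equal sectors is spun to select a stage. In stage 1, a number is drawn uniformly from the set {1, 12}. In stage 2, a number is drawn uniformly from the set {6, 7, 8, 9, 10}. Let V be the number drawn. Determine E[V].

29/4

E[V | stage 1] = (1+12)/2 = 13/2.
E[V | stage 2] = (6+7+8+9+10)/5 = 8.
By the law of total expectation,
E[V] = (1/2)·(13/2) + (1/2)·(8) = 29/4.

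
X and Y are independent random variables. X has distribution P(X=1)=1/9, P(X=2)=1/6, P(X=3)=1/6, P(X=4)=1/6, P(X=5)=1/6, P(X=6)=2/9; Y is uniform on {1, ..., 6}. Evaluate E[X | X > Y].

24/5

P(X > Y) = 25/54.
Summing X·P(x,y) over outcomes with X > Y gives 20/9.
E[X | X > Y] = (20/9) / (25/54) = 24/5.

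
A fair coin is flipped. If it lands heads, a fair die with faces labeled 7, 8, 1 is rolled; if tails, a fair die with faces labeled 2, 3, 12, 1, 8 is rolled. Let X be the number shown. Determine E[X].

E[X | heads] = (7+8+1)/3 = 16/3.
E[X | tails] = (2+3+12+1+8)/5 = 26/5.
E[X] = (1/2)·(16/3) + (1/2)·(26/5) = 79/15.

79/15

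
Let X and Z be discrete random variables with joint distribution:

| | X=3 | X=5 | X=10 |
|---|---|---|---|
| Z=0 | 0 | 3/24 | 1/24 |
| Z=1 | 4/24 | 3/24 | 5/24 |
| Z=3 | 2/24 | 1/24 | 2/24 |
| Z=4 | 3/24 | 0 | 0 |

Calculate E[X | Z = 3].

P(Z = 3) = 5/24.
Summing X·P(X=x,Z=y) over the conditioning event gives 31/24.
E[X | Z = 3] = (31/24) / (5/24) = 31/5.

31/5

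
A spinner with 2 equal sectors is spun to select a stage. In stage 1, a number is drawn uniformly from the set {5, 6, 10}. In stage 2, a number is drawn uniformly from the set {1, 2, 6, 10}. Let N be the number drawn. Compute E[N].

E[N | stage 1] = (5+6+10)/3 = 7.
E[N | stage 2] = (1+2+6+10)/4 = 19/4.
By the law of total expectation,
E[N] = (1/2)·(7) + (1/2)·(19/4) = 47/8.

47/8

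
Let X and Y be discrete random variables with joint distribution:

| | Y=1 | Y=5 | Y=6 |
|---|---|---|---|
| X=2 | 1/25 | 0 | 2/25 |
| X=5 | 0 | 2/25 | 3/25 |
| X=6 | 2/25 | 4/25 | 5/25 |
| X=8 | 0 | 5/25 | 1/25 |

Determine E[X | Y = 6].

57/11

P(Y = 6) = 11/25.
Σ X·P over the event = 2·(2/25) + 5·(3/25) + 6·(5/25) + 8·(1/25) = 57/25.
E[X | Y = 6] = (57/25) / (11/25) = 57/11.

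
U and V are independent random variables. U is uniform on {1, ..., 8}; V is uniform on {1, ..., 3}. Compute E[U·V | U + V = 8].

34/3

Outcomes with U + V = 8: (5,3), (6,2), (7,1), each with probability 1/24.
E[U·V | U + V = 8] = (15 + 12 + 7) / 3 = 34/3.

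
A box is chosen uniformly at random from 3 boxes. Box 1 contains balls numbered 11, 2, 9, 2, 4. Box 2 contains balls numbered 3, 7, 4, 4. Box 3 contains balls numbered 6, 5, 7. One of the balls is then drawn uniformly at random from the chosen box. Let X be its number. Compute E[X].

E[X | box 1] = (11+2+9+2+4)/5 = 28/5.
E[X | box 2] = (3+7+4+4)/4 = 9/2.
E[X | box 3] = (6+5+7)/3 = 6.
By the law of total expectation,
E[X] = (1/3)·(28/5) + (1/3)·(9/2) + (1/3)·(6) = 161/30.

161/30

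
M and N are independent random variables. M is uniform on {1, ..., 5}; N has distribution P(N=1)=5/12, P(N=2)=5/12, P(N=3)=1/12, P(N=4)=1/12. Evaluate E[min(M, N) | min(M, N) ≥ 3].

P(min(M, N) ≥ 3) = 1/10.
Summing min(M,N)·P(x,y) over outcomes with min(M, N) ≥ 3 gives 1/3.
E[min(M, N) | min(M, N) ≥ 3] = (1/3) / (1/10) = 10/3.

10/3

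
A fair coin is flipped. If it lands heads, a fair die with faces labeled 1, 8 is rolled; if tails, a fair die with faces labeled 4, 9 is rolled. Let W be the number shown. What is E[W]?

E[W | heads] = (1+8)/2 = 9/2.
E[W | tails] = (4+9)/2 = 13/2.
By the law of total expectation,
E[W] = (1/2)·(9/2) + (1/2)·(13/2) = 11/2.

11/2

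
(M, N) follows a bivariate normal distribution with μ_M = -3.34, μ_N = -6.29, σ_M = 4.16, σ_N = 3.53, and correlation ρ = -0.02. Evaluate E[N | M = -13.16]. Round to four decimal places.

E[N | M=x] = μ_N + ρ(σ_N/σ_M)(x − μ_M) for jointly normal variables.
E[N | M=-13.16] = -6.29 + (-0.02)·(3.53/4.16)·(-13.16 − (-3.34)) = -6.29 + (-0.016971)·(-9.82) = -6.1233.

-6.1233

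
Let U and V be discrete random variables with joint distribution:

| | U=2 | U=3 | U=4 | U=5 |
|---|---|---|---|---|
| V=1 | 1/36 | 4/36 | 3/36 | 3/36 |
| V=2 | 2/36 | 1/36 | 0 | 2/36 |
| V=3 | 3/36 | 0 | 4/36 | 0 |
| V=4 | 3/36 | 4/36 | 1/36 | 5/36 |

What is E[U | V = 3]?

P(V = 3) = 7/36.
Σ U·P over the event = 2·(3/36) + 4·(4/36) = 11/18.
E[U | V = 3] = (11/18) / (7/36) = 22/7.

22/7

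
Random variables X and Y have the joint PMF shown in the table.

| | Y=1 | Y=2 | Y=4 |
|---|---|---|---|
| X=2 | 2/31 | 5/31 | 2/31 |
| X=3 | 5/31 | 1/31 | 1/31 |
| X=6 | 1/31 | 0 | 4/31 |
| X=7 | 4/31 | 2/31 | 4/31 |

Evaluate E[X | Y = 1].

P(Y = 1) = 12/31.
Summing X·P(X=x,Y=y) over the conditioning event gives 53/31.
E[X | Y = 1] = (53/31) / (12/31) = 53/12.

53/12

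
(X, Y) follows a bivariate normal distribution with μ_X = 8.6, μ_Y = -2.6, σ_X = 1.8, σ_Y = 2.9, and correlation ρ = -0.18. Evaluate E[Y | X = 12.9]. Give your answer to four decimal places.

-3.8470

For a bivariate normal, E[Y | X=x] = μ_Y + ρ·(σ_Y/σ_X)·(x − μ_X).
E[Y | X=12.9] = -2.6 + (-0.18)·(2.9/1.8)·(12.9 − (8.6)) = -2.6 + (-0.29)·(4.3) = -3.8470.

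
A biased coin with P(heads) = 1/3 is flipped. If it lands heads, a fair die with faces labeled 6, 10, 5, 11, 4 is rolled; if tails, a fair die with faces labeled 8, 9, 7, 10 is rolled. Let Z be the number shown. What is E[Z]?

121/15

E[Z | heads] = (6+10+5+11+4)/5 = 36/5.
E[Z | tails] = (8+9+7+10)/4 = 17/2.
E[Z] = (1/3)·(36/5) + (2/3)·(17/2) = 121/15.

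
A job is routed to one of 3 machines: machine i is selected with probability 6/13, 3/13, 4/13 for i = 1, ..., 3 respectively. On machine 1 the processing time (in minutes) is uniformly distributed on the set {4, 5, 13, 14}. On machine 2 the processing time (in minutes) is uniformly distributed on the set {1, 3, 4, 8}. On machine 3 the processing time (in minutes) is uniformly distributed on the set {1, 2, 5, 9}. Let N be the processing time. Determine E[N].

83/13

E[N | machine 1] = (4+5+13+14)/4 = 9.
E[N | machine 2] = (1+3+4+8)/4 = 4.
E[N | machine 3] = (1+2+5+9)/4 = 17/4.
By the law of total expectation,
E[N] = (6/13)·(9) + (3/13)·(4) + (4/13)·(17/4) = 83/13.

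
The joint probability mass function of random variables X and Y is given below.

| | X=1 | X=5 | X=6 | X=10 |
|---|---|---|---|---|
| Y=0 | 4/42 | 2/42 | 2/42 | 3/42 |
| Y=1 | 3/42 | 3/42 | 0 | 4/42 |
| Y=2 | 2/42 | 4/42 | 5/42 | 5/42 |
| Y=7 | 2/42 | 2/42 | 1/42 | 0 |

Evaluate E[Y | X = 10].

P(X = 10) = 2/7.
Σ Y·P over the event = 0·(3/42) + 1·(4/42) + 2·(5/42) = 1/3.
E[Y | X = 10] = (1/3) / (2/7) = 7/6.

7/6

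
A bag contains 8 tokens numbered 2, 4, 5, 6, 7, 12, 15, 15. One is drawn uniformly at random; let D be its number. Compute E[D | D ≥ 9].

14

P(D ≥ 9) = 3/8.
Σ over the event: 12·1/8 + 15·1/4 = 21/4.
E[D | D ≥ 9] = (21/4) / (3/8) = 14.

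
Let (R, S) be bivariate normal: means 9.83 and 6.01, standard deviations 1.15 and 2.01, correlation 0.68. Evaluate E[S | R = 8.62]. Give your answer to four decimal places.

For a bivariate normal, E[S | R=x] = μ_S + ρ·(σ_S/σ_R)·(x − μ_R).
E[S | R=8.62] = 6.01 + (0.68)·(2.01/1.15)·(8.62 − (9.83)) = 6.01 + (1.1885)·(-1.21) = 4.5719.

4.5719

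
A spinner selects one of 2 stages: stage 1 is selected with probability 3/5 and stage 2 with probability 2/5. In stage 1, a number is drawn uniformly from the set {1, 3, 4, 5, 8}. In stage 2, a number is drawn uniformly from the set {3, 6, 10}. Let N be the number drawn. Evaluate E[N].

E[N | stage 1] = (1+3+4+5+8)/5 = 21/5.
E[N | stage 2] = (3+6+10)/3 = 19/3.
E[N] = (3/5)·(21/5) + (2/5)·(19/3) = 379/75.

379/75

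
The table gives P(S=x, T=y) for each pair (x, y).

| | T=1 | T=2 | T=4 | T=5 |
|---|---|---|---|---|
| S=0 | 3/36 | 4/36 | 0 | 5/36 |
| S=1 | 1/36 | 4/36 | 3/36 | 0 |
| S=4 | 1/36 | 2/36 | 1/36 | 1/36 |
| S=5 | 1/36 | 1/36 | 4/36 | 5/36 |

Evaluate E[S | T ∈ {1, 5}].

P(T ∈ {1, 5}) = 17/36.
Σ S·P over the event = 0·(3/36) + 0·(5/36) + 1·(1/36) + 4·(1/36) + 4·(1/36) + 5·(1/36) + 5·(5/36) = 13/12.
E[S | T ∈ {1, 5}] = (13/12) / (17/36) = 39/17.

39/17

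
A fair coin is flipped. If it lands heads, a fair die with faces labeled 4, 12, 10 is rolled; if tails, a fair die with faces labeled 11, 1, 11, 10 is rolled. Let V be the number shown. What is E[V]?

E[V | heads] = (4+12+10)/3 = 26/3.
E[V | tails] = (11+1+11+10)/4 = 33/4.
By the law of total expectation,
E[V] = (1/2)·(26/3) + (1/2)·(33/4) = 203/24.

203/24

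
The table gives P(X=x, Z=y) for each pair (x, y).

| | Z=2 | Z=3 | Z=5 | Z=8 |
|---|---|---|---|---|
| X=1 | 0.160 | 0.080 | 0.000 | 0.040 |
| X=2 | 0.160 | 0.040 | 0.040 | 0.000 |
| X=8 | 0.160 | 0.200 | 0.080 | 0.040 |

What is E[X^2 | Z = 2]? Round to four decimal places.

P(Z = 2) = 0.480.
Σ X^2·P over the event = 1·(0.160) + 4·(0.160) + 64·(0.160) = 11.040.
E[X^2 | Z = 2] = (11.040) / (0.480) = 23.0000.

23.0000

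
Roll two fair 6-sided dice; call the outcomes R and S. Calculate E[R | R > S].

P(R > S) = 5/12.
Summing R·P(x,y) over outcomes with R > S gives 35/18.
E[R | R > S] = (35/18) / (5/12) = 14/3.

14/3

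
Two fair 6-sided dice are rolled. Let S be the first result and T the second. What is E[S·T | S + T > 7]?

P(S + T > 7) = 5/12.
Summing ST·P(x,y) over outcomes with S + T > 7 gives 35/4.
E[S·T | S + T > 7] = (35/4) / (5/12) = 21.

21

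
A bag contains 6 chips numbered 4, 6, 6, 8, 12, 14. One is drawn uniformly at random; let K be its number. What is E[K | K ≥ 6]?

46/5

P(K ≥ 6) = 5/6.
Σ over the event: 6·1/3 + 8·1/6 + 12·1/6 + 14·1/6 = 23/3.
E[K | K ≥ 6] = (23/3) / (5/6) = 46/5.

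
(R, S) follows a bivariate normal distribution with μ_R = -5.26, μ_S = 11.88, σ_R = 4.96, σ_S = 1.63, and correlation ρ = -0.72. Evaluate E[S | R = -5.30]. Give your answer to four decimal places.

For a bivariate normal, E[S | R=x] = μ_S + ρ·(σ_S/σ_R)·(x − μ_R).
E[S | R=-5.30] = 11.88 + (-0.72)·(1.63/4.96)·(-5.30 − (-5.26)) = 11.88 + (-0.23661)·(-0.04) = 11.8895.

11.8895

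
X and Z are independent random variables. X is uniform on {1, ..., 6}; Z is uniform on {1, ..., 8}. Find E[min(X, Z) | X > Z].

P(X > Z) = 5/16.
Summing min(X,Z)·P(x,y) over outcomes with X > Z gives 35/48.
E[min(X, Z) | X > Z] = (35/48) / (5/16) = 7/3.

7/3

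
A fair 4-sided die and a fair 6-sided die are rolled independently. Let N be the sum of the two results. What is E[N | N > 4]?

P(N > 4) = 3/4.
Σ over the event: 5·1/6 + 6·1/6 + 7·1/6 + 8·1/8 + 9·1/12 + 10·1/24 = 31/6.
E[N | N > 4] = (31/6) / (3/4) = 62/9.

62/9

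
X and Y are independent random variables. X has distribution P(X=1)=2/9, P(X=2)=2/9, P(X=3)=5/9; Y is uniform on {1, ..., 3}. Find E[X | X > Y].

17/6

P(X > Y) = 4/9.
Summing X·P(x,y) over outcomes with X > Y gives 34/27.
E[X | X > Y] = (34/27) / (4/9) = 17/6.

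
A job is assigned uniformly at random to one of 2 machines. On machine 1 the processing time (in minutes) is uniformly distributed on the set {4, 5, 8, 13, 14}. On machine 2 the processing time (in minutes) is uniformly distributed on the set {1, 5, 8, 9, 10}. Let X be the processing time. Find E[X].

77/10

E[X | machine 1] = (4+5+8+13+14)/5 = 44/5.
E[X | machine 2] = (1+5+8+9+10)/5 = 33/5.
By the law of total expectation,
E[X] = (1/2)·(44/5) + (1/2)·(33/5) = 77/10.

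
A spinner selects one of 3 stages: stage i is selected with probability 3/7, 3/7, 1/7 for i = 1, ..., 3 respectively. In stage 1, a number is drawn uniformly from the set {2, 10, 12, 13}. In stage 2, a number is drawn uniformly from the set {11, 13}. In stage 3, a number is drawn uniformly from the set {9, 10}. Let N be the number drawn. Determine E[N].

E[N | stage 1] = (2+10+12+13)/4 = 37/4.
E[N | stage 2] = (11+13)/2 = 12.
E[N | stage 3] = (9+10)/2 = 19/2.
By the law of total expectation,
E[N] = (3/7)·(37/4) + (3/7)·(12) + (1/7)·(19/2) = 293/28.

293/28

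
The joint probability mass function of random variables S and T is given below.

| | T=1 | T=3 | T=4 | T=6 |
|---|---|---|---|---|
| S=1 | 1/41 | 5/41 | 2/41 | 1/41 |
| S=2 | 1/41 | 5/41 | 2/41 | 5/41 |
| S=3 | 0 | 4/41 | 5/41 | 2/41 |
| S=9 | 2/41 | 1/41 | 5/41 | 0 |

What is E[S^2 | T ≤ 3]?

P(T ≤ 3) = 19/41.
Summing S^2·P(S=x,T=y) over the conditioning event gives 309/41.
E[S^2 | T ≤ 3] = (309/41) / (19/41) = 309/19.

309/19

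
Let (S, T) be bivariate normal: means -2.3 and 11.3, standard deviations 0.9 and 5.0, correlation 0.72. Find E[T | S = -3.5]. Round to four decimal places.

For a bivariate normal, E[T | S=x] = μ_T + ρ·(σ_T/σ_S)·(x − μ_S).
E[T | S=-3.5] = 11.3 + (0.72)·(5.0/0.9)·(-3.5 − (-2.3)) = 11.3 + (4)·(-1.2) = 6.5000.

6.5000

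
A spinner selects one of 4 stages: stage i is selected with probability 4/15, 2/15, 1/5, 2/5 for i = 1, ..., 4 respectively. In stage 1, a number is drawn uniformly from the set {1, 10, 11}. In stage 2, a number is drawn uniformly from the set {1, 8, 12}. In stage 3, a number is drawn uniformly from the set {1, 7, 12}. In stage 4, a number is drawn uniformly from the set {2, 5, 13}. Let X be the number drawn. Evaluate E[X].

E[X | stage 1] = (1+10+11)/3 = 22/3.
E[X | stage 2] = (1+8+12)/3 = 7.
E[X | stage 3] = (1+7+12)/3 = 20/3.
E[X | stage 4] = (2+5+13)/3 = 20/3.
E[X] = (4/15)·(22/3) + (2/15)·(7) + (1/5)·(20/3) + (2/5)·(20/3) = 62/9.

62/9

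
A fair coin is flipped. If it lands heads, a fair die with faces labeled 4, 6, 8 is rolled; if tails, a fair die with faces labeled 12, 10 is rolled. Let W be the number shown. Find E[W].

17/2

E[W | heads] = (4+6+8)/3 = 6.
E[W | tails] = (12+10)/2 = 11.
E[W] = (1/2)·(6) + (1/2)·(11) = 17/2.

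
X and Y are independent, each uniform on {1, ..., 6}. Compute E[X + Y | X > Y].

7

P(X > Y) = 5/12.
Summing (X+Y)·P(x,y) over outcomes with X > Y gives 35/12.
E[X + Y | X > Y] = (35/12) / (5/12) = 7.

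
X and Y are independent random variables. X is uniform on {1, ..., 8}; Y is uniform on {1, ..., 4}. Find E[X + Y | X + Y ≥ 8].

P(X + Y ≥ 8) = 7/16.
Summing (X+Y)·P(x,y) over outcomes with X + Y ≥ 8 gives 33/8.
E[X + Y | X + Y ≥ 8] = (33/8) / (7/16) = 66/7.

66/7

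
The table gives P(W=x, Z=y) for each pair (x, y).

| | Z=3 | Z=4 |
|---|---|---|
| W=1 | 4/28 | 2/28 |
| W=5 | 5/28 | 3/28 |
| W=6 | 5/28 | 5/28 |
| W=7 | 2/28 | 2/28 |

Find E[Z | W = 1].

10/3

P(W = 1) = 3/14.
Σ Z·P over the event = 3·(4/28) + 4·(2/28) = 5/7.
E[Z | W = 1] = (5/7) / (3/14) = 10/3.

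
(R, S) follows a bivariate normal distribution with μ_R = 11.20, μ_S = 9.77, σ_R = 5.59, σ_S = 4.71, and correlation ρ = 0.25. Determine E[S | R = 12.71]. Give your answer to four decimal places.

The regression of S on R has slope ρ·σ_S/σ_R and passes through (μ_R, μ_S).
E[S | R=12.71] = 9.77 + (0.25)·(4.71/5.59)·(12.71 − (11.20)) = 9.77 + (0.21064)·(1.51) = 10.0881.

10.0881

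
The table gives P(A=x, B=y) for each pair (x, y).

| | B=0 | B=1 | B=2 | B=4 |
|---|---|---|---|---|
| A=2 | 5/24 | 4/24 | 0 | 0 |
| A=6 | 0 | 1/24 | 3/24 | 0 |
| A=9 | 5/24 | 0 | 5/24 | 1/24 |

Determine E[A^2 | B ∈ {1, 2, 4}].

P(B ∈ {1, 2, 4}) = 7/12.
Σ A^2·P over the event = 4·(4/24) + 36·(1/24) + 36·(3/24) + 81·(5/24) + 81·(1/24) = 323/12.
E[A^2 | B ∈ {1, 2, 4}] = (323/12) / (7/12) = 323/7.

323/7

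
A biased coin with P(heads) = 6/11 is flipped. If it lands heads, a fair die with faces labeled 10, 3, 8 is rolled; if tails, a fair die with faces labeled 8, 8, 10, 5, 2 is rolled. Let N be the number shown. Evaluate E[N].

E[N | heads] = (10+3+8)/3 = 7.
E[N | tails] = (8+8+10+5+2)/5 = 33/5.
E[N] = (6/11)·(7) + (5/11)·(33/5) = 75/11.

75/11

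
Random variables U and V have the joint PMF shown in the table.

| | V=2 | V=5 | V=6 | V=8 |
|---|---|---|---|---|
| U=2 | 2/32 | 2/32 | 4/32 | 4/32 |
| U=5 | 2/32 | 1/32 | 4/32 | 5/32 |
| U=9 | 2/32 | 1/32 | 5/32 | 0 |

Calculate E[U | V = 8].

11/3

P(V = 8) = 9/32.
Σ U·P over the event = 2·(4/32) + 5·(5/32) = 33/32.
E[U | V = 8] = (33/32) / (9/32) = 11/3.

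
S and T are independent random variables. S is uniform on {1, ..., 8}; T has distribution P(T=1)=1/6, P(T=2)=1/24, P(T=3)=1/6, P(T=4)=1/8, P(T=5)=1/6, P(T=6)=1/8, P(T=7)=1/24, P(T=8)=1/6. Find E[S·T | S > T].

P(S > T) = 85/192.
Summing ST·P(x,y) over outcomes with S > T gives 203/24.
E[S·T | S > T] = (203/24) / (85/192) = 1624/85.

1624/85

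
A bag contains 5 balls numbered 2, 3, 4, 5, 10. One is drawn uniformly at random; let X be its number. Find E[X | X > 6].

P(X > 6) = 1/5.
Σ over the event: 10·1/5 = 2.
E[X | X > 6] = (2) / (1/5) = 10.

10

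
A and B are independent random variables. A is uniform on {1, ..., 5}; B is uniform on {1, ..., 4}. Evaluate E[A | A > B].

Outcomes with A > B: (2,1), (3,1), (3,2), (4,1), (4,2), (4,3), (5,1), (5,2), (5,3), (5,4), each with probability 1/20.
E[A | A > B] = (2 + 3 + 3 + 4 + 4 + 4 + 5 + 5 + 5 + 5) / 10 = 4.

4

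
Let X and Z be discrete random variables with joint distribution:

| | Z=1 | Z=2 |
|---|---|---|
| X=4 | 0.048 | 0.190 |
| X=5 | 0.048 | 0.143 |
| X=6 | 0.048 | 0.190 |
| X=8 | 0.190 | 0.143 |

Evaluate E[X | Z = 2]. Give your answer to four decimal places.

5.6441

P(Z = 2) = 0.666.
Σ X·P over the event = 4·(0.190) + 5·(0.143) + 6·(0.190) + 8·(0.143) = 3.759.
E[X | Z = 2] = (3.759) / (0.666) = 5.6441.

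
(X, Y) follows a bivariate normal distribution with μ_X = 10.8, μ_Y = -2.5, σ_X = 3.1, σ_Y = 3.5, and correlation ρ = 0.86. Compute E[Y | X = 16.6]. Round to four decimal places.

For a bivariate normal, E[Y | X=x] = μ_Y + ρ·(σ_Y/σ_X)·(x − μ_X).
E[Y | X=16.6] = -2.5 + (0.86)·(3.5/3.1)·(16.6 − (10.8)) = -2.5 + (0.97097)·(5.8) = 3.1316.

3.1316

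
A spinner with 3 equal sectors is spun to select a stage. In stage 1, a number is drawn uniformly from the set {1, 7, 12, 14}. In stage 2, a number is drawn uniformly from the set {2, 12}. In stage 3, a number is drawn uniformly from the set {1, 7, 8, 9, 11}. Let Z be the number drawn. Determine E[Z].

227/30

E[Z | stage 1] = (1+7+12+14)/4 = 17/2.
E[Z | stage 2] = (2+12)/2 = 7.
E[Z | stage 3] = (1+7+8+9+11)/5 = 36/5.
E[Z] = (1/3)·(17/2) + (1/3)·(7) + (1/3)·(36/5) = 227/30.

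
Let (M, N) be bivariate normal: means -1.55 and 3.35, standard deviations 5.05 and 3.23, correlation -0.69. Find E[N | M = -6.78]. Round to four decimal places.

5.6581

For a bivariate normal, E[N | M=x] = μ_N + ρ·(σ_N/σ_M)·(x − μ_M).
E[N | M=-6.78] = 3.35 + (-0.69)·(3.23/5.05)·(-6.78 − (-1.55)) = 3.35 + (-0.441327)·(-5.23) = 5.6581.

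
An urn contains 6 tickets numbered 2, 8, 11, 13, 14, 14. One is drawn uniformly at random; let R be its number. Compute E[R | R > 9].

13

P(R > 9) = 2/3.
Σ over the event: 11·1/6 + 13·1/6 + 14·1/3 = 26/3.
E[R | R > 9] = (26/3) / (2/3) = 13.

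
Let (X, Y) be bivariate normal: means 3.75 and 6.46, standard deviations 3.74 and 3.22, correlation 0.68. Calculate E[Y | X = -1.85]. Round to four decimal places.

For a bivariate normal, E[Y | X=x] = μ_Y + ρ·(σ_Y/σ_X)·(x − μ_X).
E[Y | X=-1.85] = 6.46 + (0.68)·(3.22/3.74)·(-1.85 − (3.75)) = 6.46 + (0.58545)·(-5.6) = 3.1815.

3.1815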